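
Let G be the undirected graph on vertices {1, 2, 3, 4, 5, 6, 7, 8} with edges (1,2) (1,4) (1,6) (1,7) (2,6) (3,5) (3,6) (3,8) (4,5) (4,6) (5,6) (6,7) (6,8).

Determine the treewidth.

2

A width-2 tree decomposition is:
Bags: B1 = {4, 5, 6}  B2 = {1, 4, 6}  B3 = {1, 6, 7}  B4 = {3, 5, 6}  B5 = {3, 6, 8}  B6 = {1, 2, 6}
Tree: B1–B2, B2–B3, B1–B4, B4–B5, B2–B6
Each bag holds 3 vertices, so the decomposition has width 2, which upper-bounds the treewidth. Conversely, {3, 6, 8} is a clique of size 3, and the vertices of any clique must share a bag in every tree decomposition; so some bag has ≥ 3 vertices and tw(G) ≥ 2. Hence tw(G) = 2 exactly.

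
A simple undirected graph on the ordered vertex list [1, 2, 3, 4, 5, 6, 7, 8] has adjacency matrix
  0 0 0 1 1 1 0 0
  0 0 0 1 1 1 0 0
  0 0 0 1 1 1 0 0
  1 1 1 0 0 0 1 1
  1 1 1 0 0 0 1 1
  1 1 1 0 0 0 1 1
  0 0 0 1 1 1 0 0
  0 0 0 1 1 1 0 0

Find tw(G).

A width-3 tree decomposition is:
Bags: B1 = {4, 5, 6, 7}  B2 = {2, 4, 5, 6}  B3 = {1, 4, 5, 6}  B4 = {3, 4, 5, 6}  B5 = {4, 5, 6, 8}
Tree: B1–B2, B2–B3, B3–B4, B4–B5
The largest bag has 4 vertices, giving width 3; this decomposition certifies tw(G) ≤ 3. For the lower bound: the 4 vertex sets {4,7}, {2,6}, {5}, {1} are disjoint, each induces a connected subgraph, and every pair is joined by at least one edge of G. Contracting each set to a single vertex therefore yields K_{4} as a minor, and since treewidth is minor-monotone, tw(G) ≥ tw(K_{4}) = 3. Hence tw(G) = 3 exactly.

3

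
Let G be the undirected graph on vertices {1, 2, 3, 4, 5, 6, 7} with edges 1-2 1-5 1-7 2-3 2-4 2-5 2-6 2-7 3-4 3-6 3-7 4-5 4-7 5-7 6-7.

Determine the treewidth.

3

A width-3 tree decomposition is:
Bags: B1 = {2, 3, 4, 7}  B2 = {2, 4, 5, 7}  B3 = {1, 2, 5, 7}  B4 = {2, 3, 6, 7}
Tree: B1–B2, B2–B3, B1–B4
Each bag holds 4 vertices, so the decomposition has width 3, which upper-bounds the treewidth. For the lower bound, the 4 vertices {1, 2, 5, 7} are pairwise adjacent, and any tree decomposition puts a clique entirely inside one bag — forcing width ≥ 3. Combining the bounds, tw(G) = 3.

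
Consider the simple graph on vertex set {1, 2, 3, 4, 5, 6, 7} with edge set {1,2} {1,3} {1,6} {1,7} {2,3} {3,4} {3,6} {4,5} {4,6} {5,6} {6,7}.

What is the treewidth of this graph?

2

A width-2 tree decomposition is:
Bags: B1 = {1, 3, 6}  B2 = {3, 4, 6}  B3 = {1, 2, 3}  B4 = {1, 6, 7}  B5 = {4, 5, 6}
Tree: B1–B2, B1–B3, B1–B4, B2–B5
The largest bag has 3 vertices, giving width 2; this decomposition certifies tw(G) ≤ 2. On the other hand G contains the 3-clique {1, 2, 3}. A clique must lie in a single bag of any decomposition, so no decomposition can have width below 2. Hence tw(G) = 2 exactly.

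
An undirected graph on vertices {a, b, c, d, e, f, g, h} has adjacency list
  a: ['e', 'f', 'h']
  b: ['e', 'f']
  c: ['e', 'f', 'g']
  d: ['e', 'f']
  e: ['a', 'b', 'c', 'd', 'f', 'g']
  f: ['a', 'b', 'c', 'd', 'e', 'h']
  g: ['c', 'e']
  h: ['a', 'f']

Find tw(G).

2

A width-2 tree decomposition is:
Bags: B1 = {a, e, f}  B2 = {c, e, f}  B3 = {c, e, g}  B4 = {d, e, f}  B5 = {a, f, h}  B6 = {b, e, f}
Tree: B1–B2, B2–B3, B1–B4, B1–B5, B1–B6
Every bag has size at most 3, so the width is 3 − 1 = 2 and tw(G) ≤ 2. On the other hand G contains the 3-clique {c, e, g}. A clique must lie in a single bag of any decomposition, so no decomposition can have width below 2. Therefore the treewidth is 2.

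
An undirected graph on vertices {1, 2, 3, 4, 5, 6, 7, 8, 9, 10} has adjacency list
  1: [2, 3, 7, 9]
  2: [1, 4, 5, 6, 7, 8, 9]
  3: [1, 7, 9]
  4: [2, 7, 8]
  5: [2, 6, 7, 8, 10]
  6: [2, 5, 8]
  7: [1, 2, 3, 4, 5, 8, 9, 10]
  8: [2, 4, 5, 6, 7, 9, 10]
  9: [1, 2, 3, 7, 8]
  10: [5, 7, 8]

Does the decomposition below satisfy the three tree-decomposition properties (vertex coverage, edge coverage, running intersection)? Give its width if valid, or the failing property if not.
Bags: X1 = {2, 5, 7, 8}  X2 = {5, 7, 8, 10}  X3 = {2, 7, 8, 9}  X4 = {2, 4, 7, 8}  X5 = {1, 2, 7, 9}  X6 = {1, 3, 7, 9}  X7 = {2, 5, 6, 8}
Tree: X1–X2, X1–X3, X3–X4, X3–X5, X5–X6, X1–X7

Vertex coverage: the bags together contain {1, 2, 3, 4, 5, 6, 7, 8, 9, 10}, the full vertex set. Edge coverage: each edge of G has both endpoints in at least one bag. Running intersection: for every vertex, the bags containing it form a connected subtree. All three properties hold, so this is a valid tree decomposition of width max|bag| − 1 = 3, and hence tw(G) ≤ 3.

Yes; width 3.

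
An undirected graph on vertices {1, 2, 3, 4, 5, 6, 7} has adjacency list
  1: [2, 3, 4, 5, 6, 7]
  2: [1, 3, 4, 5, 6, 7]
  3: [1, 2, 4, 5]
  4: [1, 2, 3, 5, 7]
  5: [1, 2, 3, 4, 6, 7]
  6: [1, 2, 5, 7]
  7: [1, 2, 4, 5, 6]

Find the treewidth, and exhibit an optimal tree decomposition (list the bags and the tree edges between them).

Every bag has size at most 5, so the width is 5 − 1 = 4 and tw(G) ≤ 4. For the lower bound, the 5 vertices {1, 2, 3, 4, 5} are pairwise adjacent, and any tree decomposition puts a clique entirely inside one bag — forcing width ≥ 4. Therefore the treewidth is 4.

Treewidth 4.
Bags: B1 = {1, 2, 3, 4, 5}  B2 = {1, 2, 4, 5, 7}  B3 = {1, 2, 5, 6, 7}
Tree: B1–B2, B2–B3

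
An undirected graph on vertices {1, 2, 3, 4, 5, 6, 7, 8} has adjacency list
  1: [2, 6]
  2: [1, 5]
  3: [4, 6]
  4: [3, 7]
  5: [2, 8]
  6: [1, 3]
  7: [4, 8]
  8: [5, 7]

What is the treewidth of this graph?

A width-2 tree decomposition is:
Bags: B1 = {2, 5, 8}  B2 = {2, 7, 8}  B3 = {2, 4, 7}  B4 = {2, 3, 4}  B5 = {2, 3, 6}  B6 = {1, 2, 6}
Tree: B1–B2, B2–B3, B3–B4, B4–B5, B5–B6
Every bag has size at most 3, so the width is 3 − 1 = 2 and tw(G) ≤ 2. The edges 2–5–8–7–4–3–6–1–2 form a cycle, so G is not a tree and its treewidth is at least 2. Hence tw(G) = 2 exactly.

2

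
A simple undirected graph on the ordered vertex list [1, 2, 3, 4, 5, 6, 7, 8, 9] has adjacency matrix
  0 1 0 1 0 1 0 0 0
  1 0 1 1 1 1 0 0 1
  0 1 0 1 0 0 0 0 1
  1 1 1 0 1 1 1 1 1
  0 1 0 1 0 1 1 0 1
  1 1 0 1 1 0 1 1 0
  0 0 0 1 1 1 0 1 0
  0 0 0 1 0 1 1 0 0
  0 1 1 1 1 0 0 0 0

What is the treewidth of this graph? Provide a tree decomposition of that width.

Treewidth 3.
One optimal decomposition is:
Bags: B1 = {2, 4, 5, 6}  B2 = {4, 5, 6, 7}  B3 = {2, 4, 5, 9}  B4 = {1, 2, 4, 6}  B5 = {4, 6, 7, 8}  B6 = {2, 3, 4, 9}
Tree: B1–B2, B1–B3, B1–B4, B2–B5, B3–B6

Each bag holds 4 vertices, so the decomposition has width 3, which upper-bounds the treewidth. Conversely, {4, 6, 7, 8} is a clique of size 4, and the vertices of any clique must share a bag in every tree decomposition; so some bag has ≥ 4 vertices and tw(G) ≥ 3. Combining the bounds, tw(G) = 3.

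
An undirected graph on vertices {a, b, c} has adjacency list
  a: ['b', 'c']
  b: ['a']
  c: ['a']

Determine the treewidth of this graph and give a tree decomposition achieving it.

The largest bag has 2 vertices, giving width 1; this decomposition certifies tw(G) ≤ 1. G has an edge, so its treewidth is at least 1. Therefore the treewidth is 1.

Treewidth 1.
One such decomposition:
Bags: B1 = {a, c}  B2 = {a, b}
Tree: B1–B2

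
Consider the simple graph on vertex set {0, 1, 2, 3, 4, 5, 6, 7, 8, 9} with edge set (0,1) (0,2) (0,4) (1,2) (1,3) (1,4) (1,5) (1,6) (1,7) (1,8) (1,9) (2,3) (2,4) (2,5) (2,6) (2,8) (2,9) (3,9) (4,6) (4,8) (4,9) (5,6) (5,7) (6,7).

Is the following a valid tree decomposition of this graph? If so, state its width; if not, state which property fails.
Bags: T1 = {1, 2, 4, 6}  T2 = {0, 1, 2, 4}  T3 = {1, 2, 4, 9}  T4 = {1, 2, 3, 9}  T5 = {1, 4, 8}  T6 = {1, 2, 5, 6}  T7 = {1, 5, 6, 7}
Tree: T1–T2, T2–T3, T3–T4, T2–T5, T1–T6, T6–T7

No — edge (2,8) lies in no bag.

A tree decomposition must satisfy three properties: every vertex lies in some bag; for every edge, both endpoints lie together in some bag; and for every vertex, the bags containing it form a connected subtree. Here edge (2,8) lies in no bag, so the decomposition is invalid.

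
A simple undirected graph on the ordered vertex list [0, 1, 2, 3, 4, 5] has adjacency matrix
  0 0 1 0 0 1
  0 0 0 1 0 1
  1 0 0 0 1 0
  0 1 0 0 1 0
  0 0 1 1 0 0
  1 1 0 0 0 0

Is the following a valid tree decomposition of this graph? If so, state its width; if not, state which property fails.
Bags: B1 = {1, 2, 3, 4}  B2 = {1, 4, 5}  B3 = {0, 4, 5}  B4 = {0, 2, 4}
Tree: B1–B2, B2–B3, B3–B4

A tree decomposition must satisfy three properties: every vertex lies in some bag; for every edge, both endpoints lie together in some bag; and for every vertex, the bags containing it form a connected subtree. Here bags containing vertex 2 are not connected in the tree, so the decomposition is invalid.

No — bags containing vertex 2 are not connected in the tree.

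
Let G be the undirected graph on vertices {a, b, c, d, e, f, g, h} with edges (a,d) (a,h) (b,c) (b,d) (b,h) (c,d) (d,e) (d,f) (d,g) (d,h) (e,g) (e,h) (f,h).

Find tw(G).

A width-2 tree decomposition is:
Bags: B1 = {d, e, h}  B2 = {b, d, h}  B3 = {d, f, h}  B4 = {d, e, g}  B5 = {b, c, d}  B6 = {a, d, h}
Tree: B1–B2, B1–B3, B1–B4, B2–B5, B3–B6
Each bag holds 3 vertices, so the decomposition has width 2, which upper-bounds the treewidth. Conversely, {d, e, g} is a clique of size 3, and the vertices of any clique must share a bag in every tree decomposition; so some bag has ≥ 3 vertices and tw(G) ≥ 2. Therefore the treewidth is 2.

2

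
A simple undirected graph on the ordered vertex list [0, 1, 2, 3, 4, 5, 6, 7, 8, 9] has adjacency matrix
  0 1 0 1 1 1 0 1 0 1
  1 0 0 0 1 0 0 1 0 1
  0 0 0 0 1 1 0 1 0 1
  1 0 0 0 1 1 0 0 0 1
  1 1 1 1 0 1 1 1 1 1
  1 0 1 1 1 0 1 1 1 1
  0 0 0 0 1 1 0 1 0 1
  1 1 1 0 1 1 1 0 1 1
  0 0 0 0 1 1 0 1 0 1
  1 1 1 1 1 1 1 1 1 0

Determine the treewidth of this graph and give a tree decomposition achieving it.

Treewidth 4.
One such decomposition:
Bags: B1 = {0, 4, 5, 7, 9}  B2 = {0, 3, 4, 5, 9}  B3 = {0, 1, 4, 7, 9}  B4 = {2, 4, 5, 7, 9}  B5 = {4, 5, 6, 7, 9}  B6 = {4, 5, 7, 8, 9}
Tree: B1–B2, B1–B3, B1–B4, B4–B5, B5–B6

The largest bag has 5 vertices, giving width 4; this decomposition certifies tw(G) ≤ 4. Conversely, {0, 1, 4, 7, 9} is a clique of size 5, and the vertices of any clique must share a bag in every tree decomposition; so some bag has ≥ 5 vertices and tw(G) ≥ 4. The upper and lower bounds meet at 4, so that is the treewidth.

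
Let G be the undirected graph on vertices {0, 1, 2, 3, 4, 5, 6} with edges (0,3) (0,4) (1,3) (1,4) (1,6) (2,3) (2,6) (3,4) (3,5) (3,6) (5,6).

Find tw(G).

A width-2 tree decomposition is:
Bags: B1 = {3, 5, 6}  B2 = {1, 3, 6}  B3 = {2, 3, 6}  B4 = {1, 3, 4}  B5 = {0, 3, 4}
Tree: B1–B2, B1–B3, B2–B4, B4–B5
Every bag has size at most 3, so the width is 3 − 1 = 2 and tw(G) ≤ 2. For the lower bound, the 3 vertices {0, 3, 4} are pairwise adjacent, and any tree decomposition puts a clique entirely inside one bag — forcing width ≥ 2. Combining the bounds, tw(G) = 2.

2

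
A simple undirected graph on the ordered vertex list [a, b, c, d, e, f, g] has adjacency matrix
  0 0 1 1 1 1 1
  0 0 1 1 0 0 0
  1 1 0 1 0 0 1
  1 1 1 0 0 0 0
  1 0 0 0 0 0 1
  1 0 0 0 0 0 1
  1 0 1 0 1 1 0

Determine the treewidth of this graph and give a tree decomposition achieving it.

The largest bag has 3 vertices, giving width 2; this decomposition certifies tw(G) ≤ 2. Conversely, {a, c, d} is a clique of size 3, and the vertices of any clique must share a bag in every tree decomposition; so some bag has ≥ 3 vertices and tw(G) ≥ 2. Hence tw(G) = 2 exactly.

Treewidth 2.
Bags: B1 = {a, e, g}  B2 = {a, f, g}  B3 = {a, c, g}  B4 = {a, c, d}  B5 = {b, c, d}
Tree: B1–B2, B1–B3, B3–B4, B4–B5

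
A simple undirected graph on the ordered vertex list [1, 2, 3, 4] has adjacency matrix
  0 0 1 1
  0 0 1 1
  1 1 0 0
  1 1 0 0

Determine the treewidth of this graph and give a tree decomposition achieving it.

Every bag has size at most 3, so the width is 3 − 1 = 2 and tw(G) ≤ 2. For the lower bound, G contains the cycle 3–1–4–2–3, so G is not a forest; only forests have treewidth ≤ 1, hence tw(G) ≥ 2. Combining the bounds, tw(G) = 2.

Treewidth 2.
One such decomposition:
Bags: B1 = {1, 3, 4}  B2 = {2, 3, 4}
Tree: B1–B2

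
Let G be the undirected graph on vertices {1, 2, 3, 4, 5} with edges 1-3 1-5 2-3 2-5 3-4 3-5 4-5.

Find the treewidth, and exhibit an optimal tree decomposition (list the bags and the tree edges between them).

Each bag holds 3 vertices, so the decomposition has width 2, which upper-bounds the treewidth. On the other hand G contains the 3-clique {1, 3, 5}. A clique must lie in a single bag of any decomposition, so no decomposition can have width below 2. The upper and lower bounds meet at 2, so that is the treewidth.

Treewidth 2.
One such decomposition:
Bags: B1 = {2, 3, 5}  B2 = {1, 3, 5}  B3 = {3, 4, 5}
Tree: B1–B2, B1–B3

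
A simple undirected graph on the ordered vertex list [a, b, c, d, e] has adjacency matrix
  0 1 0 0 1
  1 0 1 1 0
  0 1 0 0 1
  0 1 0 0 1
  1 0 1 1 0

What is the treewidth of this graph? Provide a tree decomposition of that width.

Every bag has size at most 3, so the width is 3 − 1 = 2 and tw(G) ≤ 2. For the lower bound, G contains the cycle d–e–a–b–d, so G is not a forest; only forests have treewidth ≤ 1, hence tw(G) ≥ 2. Therefore the treewidth is 2.

Treewidth 2.
Bags: B1 = {b, d, e}  B2 = {a, b, e}  B3 = {b, c, e}
Tree: B1–B2, B2–B3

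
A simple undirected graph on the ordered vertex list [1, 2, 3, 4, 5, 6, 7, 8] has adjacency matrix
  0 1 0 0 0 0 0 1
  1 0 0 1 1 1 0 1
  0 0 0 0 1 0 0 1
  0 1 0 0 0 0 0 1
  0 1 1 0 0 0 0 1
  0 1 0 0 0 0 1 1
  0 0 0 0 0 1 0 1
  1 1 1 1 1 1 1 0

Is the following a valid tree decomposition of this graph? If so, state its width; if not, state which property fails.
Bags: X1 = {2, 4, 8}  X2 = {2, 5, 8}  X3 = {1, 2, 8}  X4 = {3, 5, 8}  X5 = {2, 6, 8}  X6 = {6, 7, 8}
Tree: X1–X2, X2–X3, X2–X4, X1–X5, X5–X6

Every vertex of G appears in some bag (union = {1, 2, 3, 4, 5, 6, 7, 8}); every edge is covered by a bag; and for each vertex v the set of bags containing v is connected in the bag tree. The decomposition is therefore valid. The largest bag has 3 vertices, so the width is 2.

Yes; width 2.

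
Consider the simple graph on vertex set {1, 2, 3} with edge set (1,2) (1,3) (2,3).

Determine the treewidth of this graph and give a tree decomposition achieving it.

Treewidth 2.
Bags: B1 = {1, 2, 3}
Tree: (single bag)

A single bag containing all 3 vertices is trivially a valid decomposition of width 2. On the other hand G contains the 3-clique {1, 2, 3}. A clique must lie in a single bag of any decomposition, so no decomposition can have width below 2. Combining the bounds, tw(G) = 2.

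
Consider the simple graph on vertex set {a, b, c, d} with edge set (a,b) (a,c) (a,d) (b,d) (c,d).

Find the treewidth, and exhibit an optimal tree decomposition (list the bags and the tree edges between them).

The largest bag has 3 vertices, giving width 2; this decomposition certifies tw(G) ≤ 2. For the lower bound, the 3 vertices {a, c, d} are pairwise adjacent, and any tree decomposition puts a clique entirely inside one bag — forcing width ≥ 2. Therefore the treewidth is 2.

Treewidth 2.
One such decomposition:
Bags: B1 = {a, b, d}  B2 = {a, c, d}
Tree: B1–B2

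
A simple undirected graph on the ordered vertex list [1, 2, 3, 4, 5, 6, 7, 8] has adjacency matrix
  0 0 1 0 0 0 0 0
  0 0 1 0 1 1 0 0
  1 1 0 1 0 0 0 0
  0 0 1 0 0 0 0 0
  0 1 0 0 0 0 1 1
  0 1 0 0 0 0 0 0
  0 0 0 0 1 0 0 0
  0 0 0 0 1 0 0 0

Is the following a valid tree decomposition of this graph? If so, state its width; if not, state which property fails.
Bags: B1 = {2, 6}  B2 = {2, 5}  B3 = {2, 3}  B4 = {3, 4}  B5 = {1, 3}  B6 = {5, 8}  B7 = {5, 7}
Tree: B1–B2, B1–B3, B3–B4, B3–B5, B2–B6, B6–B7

Checking the three conditions: (i) the bags cover all of {1, 2, 3, 4, 5, 6, 7, 8}; (ii) for each edge, some bag contains both endpoints; (iii) the bags containing any fixed vertex form a subtree. All hold, so the decomposition is valid with width 2 − 1 = 1.

Yes; width 1.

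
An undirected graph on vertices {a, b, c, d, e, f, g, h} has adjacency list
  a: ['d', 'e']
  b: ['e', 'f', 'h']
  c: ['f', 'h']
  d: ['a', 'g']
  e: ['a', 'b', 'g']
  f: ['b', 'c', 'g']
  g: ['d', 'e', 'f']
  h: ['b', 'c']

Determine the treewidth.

2

A width-2 tree decomposition is:
Bags: B1 = {a, d, e}  B2 = {d, e, g}  B3 = {b, e, g}  B4 = {b, f, g}  B5 = {b, f, h}  B6 = {c, f, h}
Tree: B1–B2, B2–B3, B3–B4, B4–B5, B5–B6
Each bag holds 3 vertices, so the decomposition has width 2, which upper-bounds the treewidth. The edges a–d–g–e–a form a cycle, so G is not a tree and its treewidth is at least 2. The upper and lower bounds meet at 2, so that is the treewidth.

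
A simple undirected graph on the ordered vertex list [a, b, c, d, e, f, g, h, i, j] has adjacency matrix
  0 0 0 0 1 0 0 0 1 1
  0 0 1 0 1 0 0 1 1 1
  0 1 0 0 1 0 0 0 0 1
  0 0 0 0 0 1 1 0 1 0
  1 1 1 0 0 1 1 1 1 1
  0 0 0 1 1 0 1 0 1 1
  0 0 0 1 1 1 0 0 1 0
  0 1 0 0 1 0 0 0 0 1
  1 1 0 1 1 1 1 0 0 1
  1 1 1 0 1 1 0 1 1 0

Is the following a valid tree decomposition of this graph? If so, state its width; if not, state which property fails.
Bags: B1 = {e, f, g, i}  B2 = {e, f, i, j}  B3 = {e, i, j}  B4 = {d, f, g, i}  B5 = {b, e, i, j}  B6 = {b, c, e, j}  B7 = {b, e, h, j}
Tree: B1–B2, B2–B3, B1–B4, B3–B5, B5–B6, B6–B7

A tree decomposition must satisfy three properties: every vertex lies in some bag; for every edge, both endpoints lie together in some bag; and for every vertex, the bags containing it form a connected subtree. Here vertex a appears in no bag, so the decomposition is invalid.

No — vertex a appears in no bag.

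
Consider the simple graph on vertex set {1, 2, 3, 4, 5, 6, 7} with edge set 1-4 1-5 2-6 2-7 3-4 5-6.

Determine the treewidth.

A width-1 tree decomposition is:
Bags: B1 = {2, 7}  B2 = {2, 6}  B3 = {5, 6}  B4 = {1, 5}  B5 = {1, 4}  B6 = {3, 4}
Tree: B1–B2, B2–B3, B3–B4, B4–B5, B5–B6
Each bag holds 2 vertices, so the decomposition has width 1, which upper-bounds the treewidth. Since G has at least one edge (e.g. 7–2), it is not an edgeless graph, so tw(G) ≥ 1. Combining the bounds, tw(G) = 1.

1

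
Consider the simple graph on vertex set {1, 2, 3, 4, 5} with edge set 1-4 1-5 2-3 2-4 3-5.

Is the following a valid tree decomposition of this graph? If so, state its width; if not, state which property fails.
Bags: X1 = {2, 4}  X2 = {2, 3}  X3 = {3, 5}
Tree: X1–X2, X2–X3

A tree decomposition must satisfy three properties: every vertex lies in some bag; for every edge, both endpoints lie together in some bag; and for every vertex, the bags containing it form a connected subtree. Here vertex 1 appears in no bag, so the decomposition is invalid.

No — vertex 1 appears in no bag.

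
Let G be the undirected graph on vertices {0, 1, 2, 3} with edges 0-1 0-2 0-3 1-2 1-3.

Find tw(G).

2

A width-2 tree decomposition is:
Bags: B1 = {0, 1, 3}  B2 = {0, 1, 2}
Tree: B1–B2
Each bag holds 3 vertices, so the decomposition has width 2, which upper-bounds the treewidth. Conversely, {0, 1, 2} is a clique of size 3, and the vertices of any clique must share a bag in every tree decomposition; so some bag has ≥ 3 vertices and tw(G) ≥ 2. Hence tw(G) = 2 exactly.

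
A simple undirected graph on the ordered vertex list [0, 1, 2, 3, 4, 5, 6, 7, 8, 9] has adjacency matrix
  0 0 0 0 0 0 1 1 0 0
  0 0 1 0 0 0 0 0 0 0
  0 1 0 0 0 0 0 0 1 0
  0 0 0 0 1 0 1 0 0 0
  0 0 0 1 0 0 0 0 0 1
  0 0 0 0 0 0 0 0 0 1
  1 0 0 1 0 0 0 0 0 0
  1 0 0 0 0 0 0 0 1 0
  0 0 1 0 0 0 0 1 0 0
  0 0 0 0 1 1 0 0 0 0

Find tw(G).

1

A width-1 tree decomposition is:
Bags: B1 = {1, 2}  B2 = {2, 8}  B3 = {7, 8}  B4 = {0, 7}  B5 = {0, 6}  B6 = {3, 6}  B7 = {3, 4}  B8 = {4, 9}  B9 = {5, 9}
Tree: B1–B2, B2–B3, B3–B4, B4–B5, B5–B6, B6–B7, B7–B8, B8–B9
Each bag holds 2 vertices, so the decomposition has width 1, which upper-bounds the treewidth. Any graph with an edge has treewidth ≥ 1, and G has the edge 1–2. The upper and lower bounds meet at 1, so that is the treewidth.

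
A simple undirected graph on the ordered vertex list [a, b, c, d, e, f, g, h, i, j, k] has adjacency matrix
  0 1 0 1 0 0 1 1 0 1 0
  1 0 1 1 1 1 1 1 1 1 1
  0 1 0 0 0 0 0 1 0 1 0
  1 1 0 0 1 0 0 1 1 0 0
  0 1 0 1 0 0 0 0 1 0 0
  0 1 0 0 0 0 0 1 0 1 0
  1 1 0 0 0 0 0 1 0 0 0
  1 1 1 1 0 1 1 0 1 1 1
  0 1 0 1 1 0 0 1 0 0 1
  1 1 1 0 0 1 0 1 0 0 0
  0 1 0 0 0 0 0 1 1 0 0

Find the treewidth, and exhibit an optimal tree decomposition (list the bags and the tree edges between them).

Treewidth 3.
One optimal decomposition is:
Bags: B1 = {a, b, d, h}  B2 = {a, b, h, j}  B3 = {b, c, h, j}  B4 = {b, d, h, i}  B5 = {a, b, g, h}  B6 = {b, h, i, k}  B7 = {b, d, e, i}  B8 = {b, f, h, j}
Tree: B1–B2, B2–B3, B1–B4, B2–B5, B4–B6, B4–B7, B2–B8

Each bag holds 4 vertices, so the decomposition has width 3, which upper-bounds the treewidth. On the other hand G contains the 4-clique {b, d, e, i}. A clique must lie in a single bag of any decomposition, so no decomposition can have width below 3. Combining the bounds, tw(G) = 3.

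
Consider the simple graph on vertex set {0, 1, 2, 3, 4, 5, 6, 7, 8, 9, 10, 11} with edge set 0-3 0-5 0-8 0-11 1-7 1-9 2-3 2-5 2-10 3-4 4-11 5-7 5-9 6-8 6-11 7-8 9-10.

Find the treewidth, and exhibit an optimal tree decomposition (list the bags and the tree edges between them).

Every bag has size at most 4, so the width is 4 − 1 = 3 and tw(G) ≤ 3. For the lower bound: the 4 vertex sets {4,6,11}, {3}, {0}, {2,5,7,8} are disjoint, each induces a connected subgraph, and every pair is joined by at least one edge of G. Contracting each set to a single vertex therefore yields K_{4} as a minor, and since treewidth is minor-monotone, tw(G) ≥ tw(K_{4}) = 3. Combining the bounds, tw(G) = 3.

Treewidth 3.
One optimal decomposition is:
Bags: B1 = {3, 4, 6, 11}  B2 = {0, 3, 6, 11}  B3 = {0, 3, 6, 8}  B4 = {0, 2, 3, 8}  B5 = {0, 2, 5, 8}  B6 = {2, 5, 7, 8}  B7 = {2, 5, 7, 10}  B8 = {5, 7, 9, 10}  B9 = {1, 7, 9, 10}
Tree: B1–B2, B2–B3, B3–B4, B4–B5, B5–B6, B6–B7, B7–B8, B8–B9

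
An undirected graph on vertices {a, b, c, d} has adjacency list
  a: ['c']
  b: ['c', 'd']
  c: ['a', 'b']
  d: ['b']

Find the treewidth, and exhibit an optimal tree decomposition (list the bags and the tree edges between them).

Treewidth 1.
One such decomposition:
Bags: B1 = {b, d}  B2 = {b, c}  B3 = {a, c}
Tree: B1–B2, B2–B3

The largest bag has 2 vertices, giving width 1; this decomposition certifies tw(G) ≤ 1. G has an edge, so its treewidth is at least 1. Hence tw(G) = 1 exactly.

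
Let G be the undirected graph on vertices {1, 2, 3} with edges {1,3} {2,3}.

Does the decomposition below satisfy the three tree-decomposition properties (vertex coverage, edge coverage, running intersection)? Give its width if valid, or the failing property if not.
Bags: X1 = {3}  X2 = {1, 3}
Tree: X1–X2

No — vertex 2 appears in no bag.

A tree decomposition must satisfy three properties: every vertex lies in some bag; for every edge, both endpoints lie together in some bag; and for every vertex, the bags containing it form a connected subtree. Here vertex 2 appears in no bag, so the decomposition is invalid.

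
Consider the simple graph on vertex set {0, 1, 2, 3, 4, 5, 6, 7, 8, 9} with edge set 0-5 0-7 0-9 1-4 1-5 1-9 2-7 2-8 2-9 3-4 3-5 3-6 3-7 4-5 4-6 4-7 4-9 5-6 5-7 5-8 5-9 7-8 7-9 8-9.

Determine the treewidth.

3

A width-3 tree decomposition is:
Bags: B1 = {4, 5, 7, 9}  B2 = {3, 4, 5, 7}  B3 = {0, 5, 7, 9}  B4 = {1, 4, 5, 9}  B5 = {5, 7, 8, 9}  B6 = {3, 4, 5, 6}  B7 = {2, 7, 8, 9}
Tree: B1–B2, B1–B3, B1–B4, B1–B5, B2–B6, B5–B7
Each bag holds 4 vertices, so the decomposition has width 3, which upper-bounds the treewidth. On the other hand G contains the 4-clique {2, 7, 8, 9}. A clique must lie in a single bag of any decomposition, so no decomposition can have width below 3. Therefore the treewidth is 3.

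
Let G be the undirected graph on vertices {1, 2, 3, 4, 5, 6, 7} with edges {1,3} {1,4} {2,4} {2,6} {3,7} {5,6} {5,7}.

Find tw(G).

2

A width-2 tree decomposition is:
Bags: B1 = {2, 4, 6}  B2 = {4, 5, 6}  B3 = {4, 5, 7}  B4 = {3, 4, 7}  B5 = {1, 3, 4}
Tree: B1–B2, B2–B3, B3–B4, B4–B5
Each bag holds 3 vertices, so the decomposition has width 2, which upper-bounds the treewidth. Since 4–2–6–5–7–3–1–4 is a cycle in G, G is not acyclic. Forests are exactly the graphs of treewidth ≤ 1, so tw(G) ≥ 2. Therefore the treewidth is 2.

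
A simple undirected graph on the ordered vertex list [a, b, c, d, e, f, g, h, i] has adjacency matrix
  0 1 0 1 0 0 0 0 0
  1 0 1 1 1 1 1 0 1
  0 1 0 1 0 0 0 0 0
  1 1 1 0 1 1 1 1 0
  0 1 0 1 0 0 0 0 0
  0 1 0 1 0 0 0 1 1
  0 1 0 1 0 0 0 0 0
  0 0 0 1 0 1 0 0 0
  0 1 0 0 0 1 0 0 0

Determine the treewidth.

A width-2 tree decomposition is:
Bags: B1 = {b, d, e}  B2 = {b, c, d}  B3 = {a, b, d}  B4 = {b, d, f}  B5 = {d, f, h}  B6 = {b, f, i}  B7 = {b, d, g}
Tree: B1–B2, B1–B3, B2–B4, B4–B5, B4–B6, B3–B7
Every bag has size at most 3, so the width is 3 − 1 = 2 and tw(G) ≤ 2. Conversely, {d, f, h} is a clique of size 3, and the vertices of any clique must share a bag in every tree decomposition; so some bag has ≥ 3 vertices and tw(G) ≥ 2. Hence tw(G) = 2 exactly.

2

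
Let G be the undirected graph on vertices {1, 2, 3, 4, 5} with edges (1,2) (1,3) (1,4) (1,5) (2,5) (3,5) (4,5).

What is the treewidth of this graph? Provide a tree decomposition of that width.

The largest bag has 3 vertices, giving width 2; this decomposition certifies tw(G) ≤ 2. On the other hand G contains the 3-clique {1, 2, 5}. A clique must lie in a single bag of any decomposition, so no decomposition can have width below 2. The upper and lower bounds meet at 2, so that is the treewidth.

Treewidth 2.
One optimal decomposition is:
Bags: B1 = {1, 3, 5}  B2 = {1, 4, 5}  B3 = {1, 2, 5}
Tree: B1–B2, B1–B3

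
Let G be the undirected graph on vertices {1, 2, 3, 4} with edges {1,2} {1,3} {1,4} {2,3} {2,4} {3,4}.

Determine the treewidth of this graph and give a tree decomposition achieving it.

Treewidth 3.
Bags: B1 = {1, 2, 3, 4}
Tree: (single bag)

With just one bag of size 4, the width is 4 − 1 = 3, so tw(G) ≤ 3. Conversely, {1, 2, 3, 4} is a clique of size 4, and the vertices of any clique must share a bag in every tree decomposition; so some bag has ≥ 4 vertices and tw(G) ≥ 3. The upper and lower bounds meet at 3, so that is the treewidth.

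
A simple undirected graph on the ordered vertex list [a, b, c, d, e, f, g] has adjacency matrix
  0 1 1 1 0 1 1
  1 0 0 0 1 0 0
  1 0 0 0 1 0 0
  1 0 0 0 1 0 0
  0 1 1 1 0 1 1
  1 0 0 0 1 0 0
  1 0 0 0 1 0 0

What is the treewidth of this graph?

A width-2 tree decomposition is:
Bags: B1 = {a, d, e}  B2 = {a, c, e}  B3 = {a, e, f}  B4 = {a, b, e}  B5 = {a, e, g}
Tree: B1–B2, B2–B3, B3–B4, B4–B5
Every bag has size at most 3, so the width is 3 − 1 = 2 and tw(G) ≤ 2. The edges e–d–a–c–e form a cycle, so G is not a tree and its treewidth is at least 2. Combining the bounds, tw(G) = 2.

2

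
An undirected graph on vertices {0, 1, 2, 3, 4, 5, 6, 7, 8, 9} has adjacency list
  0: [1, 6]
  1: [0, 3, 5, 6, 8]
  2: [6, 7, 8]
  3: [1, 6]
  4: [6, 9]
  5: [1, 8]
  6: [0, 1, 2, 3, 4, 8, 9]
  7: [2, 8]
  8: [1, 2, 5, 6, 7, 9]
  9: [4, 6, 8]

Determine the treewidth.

2

A width-2 tree decomposition is:
Bags: B1 = {1, 5, 8}  B2 = {1, 6, 8}  B3 = {0, 1, 6}  B4 = {6, 8, 9}  B5 = {4, 6, 9}  B6 = {2, 6, 8}  B7 = {2, 7, 8}  B8 = {1, 3, 6}
Tree: B1–B2, B2–B3, B2–B4, B4–B5, B2–B6, B6–B7, B3–B8
The largest bag has 3 vertices, giving width 2; this decomposition certifies tw(G) ≤ 2. On the other hand G contains the 3-clique {1, 5, 8}. A clique must lie in a single bag of any decomposition, so no decomposition can have width below 2. The upper and lower bounds meet at 2, so that is the treewidth.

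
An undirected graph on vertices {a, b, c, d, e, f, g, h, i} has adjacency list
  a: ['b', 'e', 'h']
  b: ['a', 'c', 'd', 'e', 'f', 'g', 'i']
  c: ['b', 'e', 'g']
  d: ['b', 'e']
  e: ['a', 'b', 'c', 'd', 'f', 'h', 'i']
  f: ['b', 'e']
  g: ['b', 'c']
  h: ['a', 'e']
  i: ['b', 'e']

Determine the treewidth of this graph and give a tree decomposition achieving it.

Every bag has size at most 3, so the width is 3 − 1 = 2 and tw(G) ≤ 2. Conversely, {a, e, h} is a clique of size 3, and the vertices of any clique must share a bag in every tree decomposition; so some bag has ≥ 3 vertices and tw(G) ≥ 2. Therefore the treewidth is 2.

Treewidth 2.
One such decomposition:
Bags: B1 = {b, c, e}  B2 = {b, d, e}  B3 = {b, e, f}  B4 = {a, b, e}  B5 = {b, e, i}  B6 = {b, c, g}  B7 = {a, e, h}
Tree: B1–B2, B2–B3, B1–B4, B1–B5, B1–B6, B4–B7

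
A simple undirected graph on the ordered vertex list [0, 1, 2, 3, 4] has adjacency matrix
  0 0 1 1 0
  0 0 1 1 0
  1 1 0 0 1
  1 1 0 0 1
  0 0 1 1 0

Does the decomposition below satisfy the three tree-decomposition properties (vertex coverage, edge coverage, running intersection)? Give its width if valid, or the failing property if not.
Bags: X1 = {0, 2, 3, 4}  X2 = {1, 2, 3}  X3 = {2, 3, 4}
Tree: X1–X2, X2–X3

No — bags containing vertex 4 are not connected in the tree.

A tree decomposition must satisfy three properties: every vertex lies in some bag; for every edge, both endpoints lie together in some bag; and for every vertex, the bags containing it form a connected subtree. Here bags containing vertex 4 are not connected in the tree, so the decomposition is invalid.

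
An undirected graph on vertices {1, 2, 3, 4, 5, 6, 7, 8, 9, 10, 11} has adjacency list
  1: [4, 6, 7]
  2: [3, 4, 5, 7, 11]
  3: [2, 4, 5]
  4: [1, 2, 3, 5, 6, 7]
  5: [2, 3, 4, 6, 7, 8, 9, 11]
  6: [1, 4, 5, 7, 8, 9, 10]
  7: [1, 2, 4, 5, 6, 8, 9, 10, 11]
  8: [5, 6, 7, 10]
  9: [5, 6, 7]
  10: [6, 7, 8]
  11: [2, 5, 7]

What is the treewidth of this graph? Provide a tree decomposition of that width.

Treewidth 3.
One such decomposition:
Bags: B1 = {5, 6, 7, 8}  B2 = {6, 7, 8, 10}  B3 = {4, 5, 6, 7}  B4 = {2, 4, 5, 7}  B5 = {2, 5, 7, 11}  B6 = {1, 4, 6, 7}  B7 = {2, 3, 4, 5}  B8 = {5, 6, 7, 9}
Tree: B1–B2, B1–B3, B3–B4, B4–B5, B3–B6, B4–B7, B3–B8

Each bag holds 4 vertices, so the decomposition has width 3, which upper-bounds the treewidth. On the other hand G contains the 4-clique {2, 3, 4, 5}. A clique must lie in a single bag of any decomposition, so no decomposition can have width below 3. Combining the bounds, tw(G) = 3.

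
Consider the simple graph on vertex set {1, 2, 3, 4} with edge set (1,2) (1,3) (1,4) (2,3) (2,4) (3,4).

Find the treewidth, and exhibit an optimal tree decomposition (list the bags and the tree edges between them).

Treewidth 3.
Bags: B1 = {1, 2, 3, 4}
Tree: (single bag)

A single bag containing all 4 vertices is trivially a valid decomposition of width 3. On the other hand G contains the 4-clique {1, 2, 3, 4}. A clique must lie in a single bag of any decomposition, so no decomposition can have width below 3. Hence tw(G) = 3 exactly.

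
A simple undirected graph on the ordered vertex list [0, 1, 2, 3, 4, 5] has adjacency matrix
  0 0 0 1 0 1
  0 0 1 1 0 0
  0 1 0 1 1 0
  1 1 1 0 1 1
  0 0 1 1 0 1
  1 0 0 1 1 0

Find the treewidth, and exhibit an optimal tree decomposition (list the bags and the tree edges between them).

The largest bag has 3 vertices, giving width 2; this decomposition certifies tw(G) ≤ 2. For the lower bound, the 3 vertices {0, 3, 5} are pairwise adjacent, and any tree decomposition puts a clique entirely inside one bag — forcing width ≥ 2. The upper and lower bounds meet at 2, so that is the treewidth.

Treewidth 2.
One such decomposition:
Bags: B1 = {3, 4, 5}  B2 = {2, 3, 4}  B3 = {1, 2, 3}  B4 = {0, 3, 5}
Tree: B1–B2, B2–B3, B1–B4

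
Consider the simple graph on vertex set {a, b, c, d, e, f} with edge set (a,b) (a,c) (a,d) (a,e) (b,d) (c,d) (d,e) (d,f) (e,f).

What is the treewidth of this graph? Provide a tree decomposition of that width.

Each bag holds 3 vertices, so the decomposition has width 2, which upper-bounds the treewidth. Conversely, {a, d, e} is a clique of size 3, and the vertices of any clique must share a bag in every tree decomposition; so some bag has ≥ 3 vertices and tw(G) ≥ 2. Combining the bounds, tw(G) = 2.

Treewidth 2.
Bags: B1 = {a, d, e}  B2 = {a, b, d}  B3 = {a, c, d}  B4 = {d, e, f}
Tree: B1–B2, B1–B3, B1–B4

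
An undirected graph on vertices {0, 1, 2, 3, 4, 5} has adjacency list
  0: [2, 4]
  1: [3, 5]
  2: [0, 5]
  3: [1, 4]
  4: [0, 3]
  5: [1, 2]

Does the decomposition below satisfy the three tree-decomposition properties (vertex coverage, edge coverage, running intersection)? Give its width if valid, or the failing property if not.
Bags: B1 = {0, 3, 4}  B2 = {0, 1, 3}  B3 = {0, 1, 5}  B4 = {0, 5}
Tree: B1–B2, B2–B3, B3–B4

No — vertex 2 appears in no bag.

A tree decomposition must satisfy three properties: every vertex lies in some bag; for every edge, both endpoints lie together in some bag; and for every vertex, the bags containing it form a connected subtree. Here vertex 2 appears in no bag, so the decomposition is invalid.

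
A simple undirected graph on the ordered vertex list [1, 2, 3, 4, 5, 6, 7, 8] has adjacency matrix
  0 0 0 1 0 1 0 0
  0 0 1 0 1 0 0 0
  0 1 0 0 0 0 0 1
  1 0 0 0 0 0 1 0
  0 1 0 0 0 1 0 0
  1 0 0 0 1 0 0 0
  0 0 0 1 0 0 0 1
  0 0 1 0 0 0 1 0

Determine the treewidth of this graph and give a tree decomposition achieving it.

Treewidth 2.
One such decomposition:
Bags: B1 = {1, 4, 6}  B2 = {4, 5, 6}  B3 = {2, 4, 5}  B4 = {2, 3, 4}  B5 = {3, 4, 8}  B6 = {4, 7, 8}
Tree: B1–B2, B2–B3, B3–B4, B4–B5, B5–B6

The largest bag has 3 vertices, giving width 2; this decomposition certifies tw(G) ≤ 2. Since 4–1–6–5–2–3–8–7–4 is a cycle in G, G is not acyclic. Forests are exactly the graphs of treewidth ≤ 1, so tw(G) ≥ 2. Hence tw(G) = 2 exactly.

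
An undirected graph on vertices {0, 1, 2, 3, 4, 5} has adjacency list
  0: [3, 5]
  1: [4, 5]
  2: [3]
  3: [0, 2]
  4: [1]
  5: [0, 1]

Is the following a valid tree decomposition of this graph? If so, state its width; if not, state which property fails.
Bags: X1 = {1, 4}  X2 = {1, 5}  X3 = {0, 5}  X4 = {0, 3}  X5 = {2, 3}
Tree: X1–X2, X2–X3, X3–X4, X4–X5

Every vertex of G appears in some bag (union = {0, 1, 2, 3, 4, 5}); every edge is covered by a bag; and for each vertex v the set of bags containing v is connected in the bag tree. The decomposition is therefore valid. The largest bag has 2 vertices, so the width is 1.

Yes; width 1.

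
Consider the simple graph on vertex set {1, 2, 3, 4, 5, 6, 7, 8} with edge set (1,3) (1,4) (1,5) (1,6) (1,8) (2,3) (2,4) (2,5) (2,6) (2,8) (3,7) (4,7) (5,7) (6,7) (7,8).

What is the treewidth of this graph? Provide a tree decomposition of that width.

Treewidth 3.
Bags: B1 = {1, 2, 5, 7}  B2 = {1, 2, 6, 7}  B3 = {1, 2, 4, 7}  B4 = {1, 2, 3, 7}  B5 = {1, 2, 7, 8}
Tree: B1–B2, B2–B3, B3–B4, B4–B5

Every bag has size at most 4, so the width is 4 − 1 = 3 and tw(G) ≤ 3. For the lower bound: the 4 vertex sets {5,7}, {1,6}, {2}, {4} are disjoint, each induces a connected subgraph, and every pair is joined by at least one edge of G. Contracting each set to a single vertex therefore yields K_{4} as a minor, and since treewidth is minor-monotone, tw(G) ≥ tw(K_{4}) = 3. Hence tw(G) = 3 exactly.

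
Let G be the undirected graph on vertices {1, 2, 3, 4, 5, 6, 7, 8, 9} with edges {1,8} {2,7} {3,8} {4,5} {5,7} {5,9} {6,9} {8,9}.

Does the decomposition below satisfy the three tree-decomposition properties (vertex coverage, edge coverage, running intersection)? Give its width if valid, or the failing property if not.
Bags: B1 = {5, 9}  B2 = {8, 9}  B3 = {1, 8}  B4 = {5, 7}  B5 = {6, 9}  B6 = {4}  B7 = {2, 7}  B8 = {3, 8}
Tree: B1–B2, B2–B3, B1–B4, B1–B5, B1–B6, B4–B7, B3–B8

No — edge (5,4) lies in no bag.

A tree decomposition must satisfy three properties: every vertex lies in some bag; for every edge, both endpoints lie together in some bag; and for every vertex, the bags containing it form a connected subtree. Here edge (5,4) lies in no bag, so the decomposition is invalid.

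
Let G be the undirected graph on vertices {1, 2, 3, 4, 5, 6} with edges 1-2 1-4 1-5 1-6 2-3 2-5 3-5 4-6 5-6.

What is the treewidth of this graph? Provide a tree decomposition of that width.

Every bag has size at most 3, so the width is 3 − 1 = 2 and tw(G) ≤ 2. Conversely, {1, 4, 6} is a clique of size 3, and the vertices of any clique must share a bag in every tree decomposition; so some bag has ≥ 3 vertices and tw(G) ≥ 2. Therefore the treewidth is 2.

Treewidth 2.
One optimal decomposition is:
Bags: B1 = {1, 4, 6}  B2 = {1, 5, 6}  B3 = {1, 2, 5}  B4 = {2, 3, 5}
Tree: B1–B2, B2–B3, B3–B4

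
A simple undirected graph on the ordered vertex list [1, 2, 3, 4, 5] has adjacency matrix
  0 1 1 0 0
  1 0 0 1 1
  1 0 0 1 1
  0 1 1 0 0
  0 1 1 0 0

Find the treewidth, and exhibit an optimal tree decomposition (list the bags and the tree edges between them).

Each bag holds 3 vertices, so the decomposition has width 2, which upper-bounds the treewidth. Since 3–1–2–5–3 is a cycle in G, G is not acyclic. Forests are exactly the graphs of treewidth ≤ 1, so tw(G) ≥ 2. Combining the bounds, tw(G) = 2.

Treewidth 2.
Bags: B1 = {1, 2, 3}  B2 = {2, 3, 5}  B3 = {2, 3, 4}
Tree: B1–B2, B2–B3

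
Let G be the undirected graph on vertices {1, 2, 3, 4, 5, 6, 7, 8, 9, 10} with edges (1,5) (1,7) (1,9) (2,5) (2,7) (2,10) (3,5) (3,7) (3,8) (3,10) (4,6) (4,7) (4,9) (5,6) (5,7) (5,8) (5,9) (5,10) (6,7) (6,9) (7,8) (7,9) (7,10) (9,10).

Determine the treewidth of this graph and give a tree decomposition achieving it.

Every bag has size at most 4, so the width is 4 − 1 = 3 and tw(G) ≤ 3. On the other hand G contains the 4-clique {4, 6, 7, 9}. A clique must lie in a single bag of any decomposition, so no decomposition can have width below 3. Therefore the treewidth is 3.

Treewidth 3.
One optimal decomposition is:
Bags: B1 = {5, 6, 7, 9}  B2 = {5, 7, 9, 10}  B3 = {3, 5, 7, 10}  B4 = {3, 5, 7, 8}  B5 = {2, 5, 7, 10}  B6 = {1, 5, 7, 9}  B7 = {4, 6, 7, 9}
Tree: B1–B2, B2–B3, B3–B4, B2–B5, B2–B6, B1–B7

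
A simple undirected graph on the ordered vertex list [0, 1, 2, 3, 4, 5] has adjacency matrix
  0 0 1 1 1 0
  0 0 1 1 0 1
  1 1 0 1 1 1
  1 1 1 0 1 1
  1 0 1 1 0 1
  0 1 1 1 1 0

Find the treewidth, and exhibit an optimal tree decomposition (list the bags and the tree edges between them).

Treewidth 3.
One such decomposition:
Bags: B1 = {0, 2, 3, 4}  B2 = {2, 3, 4, 5}  B3 = {1, 2, 3, 5}
Tree: B1–B2, B2–B3

Each bag holds 4 vertices, so the decomposition has width 3, which upper-bounds the treewidth. On the other hand G contains the 4-clique {1, 2, 3, 5}. A clique must lie in a single bag of any decomposition, so no decomposition can have width below 3. Therefore the treewidth is 3.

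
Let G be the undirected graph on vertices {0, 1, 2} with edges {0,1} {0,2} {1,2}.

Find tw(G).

2

A width-2 tree decomposition is:
Bags: B1 = {0, 1, 2}
Tree: (single bag)
With just one bag of size 3, the width is 3 − 1 = 2, so tw(G) ≤ 2. Conversely, {0, 1, 2} is a clique of size 3, and the vertices of any clique must share a bag in every tree decomposition; so some bag has ≥ 3 vertices and tw(G) ≥ 2. Hence tw(G) = 2 exactly.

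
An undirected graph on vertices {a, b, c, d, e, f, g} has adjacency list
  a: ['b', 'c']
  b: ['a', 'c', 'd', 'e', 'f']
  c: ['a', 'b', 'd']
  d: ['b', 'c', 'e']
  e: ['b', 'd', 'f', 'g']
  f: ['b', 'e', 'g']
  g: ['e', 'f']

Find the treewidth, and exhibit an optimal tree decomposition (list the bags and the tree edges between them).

Each bag holds 3 vertices, so the decomposition has width 2, which upper-bounds the treewidth. On the other hand G contains the 3-clique {e, f, g}. A clique must lie in a single bag of any decomposition, so no decomposition can have width below 2. The upper and lower bounds meet at 2, so that is the treewidth.

Treewidth 2.
Bags: B1 = {b, d, e}  B2 = {b, e, f}  B3 = {b, c, d}  B4 = {e, f, g}  B5 = {a, b, c}
Tree: B1–B2, B1–B3, B2–B4, B3–B5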